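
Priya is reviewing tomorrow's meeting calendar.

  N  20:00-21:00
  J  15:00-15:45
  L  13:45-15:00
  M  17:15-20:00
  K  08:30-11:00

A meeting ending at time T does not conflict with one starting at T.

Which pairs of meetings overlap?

Sorted by start: K, L, J, M, N.
L starts after K ends; K is clear from here.
J starts exactly when L ends (back-to-back, no overlap); L is clear from here.
M starts after J ends; J is clear from here.
N starts exactly when M ends (back-to-back, no overlap).

none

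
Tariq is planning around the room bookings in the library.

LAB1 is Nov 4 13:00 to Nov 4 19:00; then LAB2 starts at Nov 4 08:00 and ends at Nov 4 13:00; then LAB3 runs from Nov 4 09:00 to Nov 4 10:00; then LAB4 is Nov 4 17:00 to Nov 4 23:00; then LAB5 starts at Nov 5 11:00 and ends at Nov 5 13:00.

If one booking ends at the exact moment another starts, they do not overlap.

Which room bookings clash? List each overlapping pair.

LAB1 & LAB4, LAB2 & LAB3

Sorted by start: LAB2, LAB3, LAB1, LAB4, LAB5.
LAB3 starts before LAB2 ends → LAB2 and LAB3 overlap.
LAB1 starts exactly when LAB2 ends (back-to-back, no overlap), so LAB2 has no further overlaps.
LAB1 starts after LAB3 ends, so LAB3 has no further overlaps.
LAB4 starts before LAB1 ends → LAB1 and LAB4 overlap.
LAB5 starts after LAB1 ends.
LAB5 starts after LAB4 ends.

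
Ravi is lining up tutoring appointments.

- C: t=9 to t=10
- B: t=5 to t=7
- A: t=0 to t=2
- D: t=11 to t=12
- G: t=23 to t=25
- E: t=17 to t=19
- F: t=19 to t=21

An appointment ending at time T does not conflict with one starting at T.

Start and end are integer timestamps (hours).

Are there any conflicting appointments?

No

Check each pair: they overlap iff neither finishes before the other starts.
Sorted by start: A, B, C, D, E, F, G.
B starts after A ends — done with A.
C starts after B ends — done with B.
D starts after C ends — done with C.
E starts after D ends — done with D.
F starts exactly when E ends (back-to-back, no overlap) — done with E.
G starts after F ends.
Every pair is clear; the schedule has no overlaps.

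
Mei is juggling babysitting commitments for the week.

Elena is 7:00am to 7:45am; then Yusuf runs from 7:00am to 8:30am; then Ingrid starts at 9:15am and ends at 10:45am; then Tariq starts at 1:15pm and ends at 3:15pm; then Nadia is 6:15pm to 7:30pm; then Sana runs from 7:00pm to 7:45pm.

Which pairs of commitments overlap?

Elena & Yusuf, Nadia & Sana

Sorted by start: Elena, Yusuf, Ingrid, Tariq, Nadia, Sana.
Yusuf starts before Elena ends → Elena and Yusuf overlap.
Ingrid starts after Elena ends; Elena is clear from here.
Ingrid starts after Yusuf ends; Yusuf is clear from here.
Tariq starts after Ingrid ends; Ingrid is clear from here.
Nadia starts after Tariq ends; Tariq is clear from here.
Sana starts before Nadia ends → Nadia and Sana overlap.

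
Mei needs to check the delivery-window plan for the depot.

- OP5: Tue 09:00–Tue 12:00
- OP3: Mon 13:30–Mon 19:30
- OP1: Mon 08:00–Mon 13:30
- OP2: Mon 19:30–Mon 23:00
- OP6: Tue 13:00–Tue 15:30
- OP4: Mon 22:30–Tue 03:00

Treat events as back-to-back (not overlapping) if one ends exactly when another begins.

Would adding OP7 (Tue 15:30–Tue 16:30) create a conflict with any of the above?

OP1: ends Mon 13:30 at or before OP7 starts Tue 15:30 → clear.
OP3: ends Mon 19:30 at or before OP7 starts Tue 15:30 → clear.
OP2: ends Mon 23:00 at or before OP7 starts Tue 15:30 → clear.
OP4: ends Tue 03:00 at or before OP7 starts Tue 15:30 → clear.
OP5: ends Tue 12:00 at or before OP7 starts Tue 15:30 → clear.
OP6: ends Tue 15:30 at or before OP7 starts Tue 15:30 → clear.

No — it doesn't clash with anything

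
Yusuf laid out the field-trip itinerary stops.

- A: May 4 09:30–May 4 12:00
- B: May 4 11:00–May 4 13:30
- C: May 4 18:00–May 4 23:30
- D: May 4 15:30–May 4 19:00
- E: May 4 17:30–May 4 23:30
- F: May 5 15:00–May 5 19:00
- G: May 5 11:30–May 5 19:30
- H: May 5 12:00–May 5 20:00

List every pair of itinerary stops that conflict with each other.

A & B, C & D, C & E, D & E, F & G, F & H, G & H

Sorted by start: A, B, D, E, C, G, H, F.
B starts before A ends → A and B overlap.
D starts after A ends — done with A.
D starts after B ends — done with B.
E starts before D ends → D and E overlap.
C starts before D ends → D and C overlap.
G starts after D ends — done with D.
C starts before E ends → E and C overlap.
G starts after E ends — done with E.
G starts after C ends — done with C.
H starts before G ends → G and H overlap.
F starts before G ends → G and F overlap.
F starts before H ends → H and F overlap.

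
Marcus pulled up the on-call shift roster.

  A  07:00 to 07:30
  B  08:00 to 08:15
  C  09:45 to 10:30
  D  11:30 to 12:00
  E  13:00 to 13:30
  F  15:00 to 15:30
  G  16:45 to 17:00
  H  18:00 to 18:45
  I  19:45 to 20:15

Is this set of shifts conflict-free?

Yes

Sorted by start: A, B, C, D, E, F, G, H, I.
B starts after A ends, so A has no further overlaps.
C starts after B ends, so B has no further overlaps.
D starts after C ends, so C has no further overlaps.
E starts after D ends, so D has no further overlaps.
F starts after E ends, so E has no further overlaps.
G starts after F ends, so F has no further overlaps.
H starts after G ends, so G has no further overlaps.
I starts after H ends.
Every pair is clear; the schedule has no overlaps.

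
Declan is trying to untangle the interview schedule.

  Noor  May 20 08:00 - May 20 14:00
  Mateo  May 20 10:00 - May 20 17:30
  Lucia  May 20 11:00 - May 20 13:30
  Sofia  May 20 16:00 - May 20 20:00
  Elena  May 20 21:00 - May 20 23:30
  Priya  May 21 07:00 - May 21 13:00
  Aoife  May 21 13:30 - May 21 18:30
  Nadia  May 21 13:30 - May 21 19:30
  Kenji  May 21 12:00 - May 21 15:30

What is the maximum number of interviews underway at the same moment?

3

Walk through starts and ends in time order (an end at T is processed before a start at T):
May 20 08:00 start Noor → 1
May 20 10:00 start Mateo → 2
May 20 11:00 start Lucia → 3
May 20 13:30 end Lucia → 2
May 20 14:00 end Noor → 1
May 20 16:00 start Sofia → 2
May 20 17:30 end Mateo → 1
May 20 20:00 end Sofia → 0
May 20 21:00 start Elena → 1
May 20 23:30 end Elena → 0
May 21 07:00 start Priya → 1
May 21 12:00 start Kenji → 2
May 21 13:00 end Priya → 1
May 21 13:30 start Aoife → 2
May 21 13:30 start Nadia → 3
May 21 15:30 end Kenji → 2
May 21 18:30 end Aoife → 1
May 21 19:30 end Nadia → 0
Peak is 3, at May 20 11:00 (Lucia, Mateo, Noor).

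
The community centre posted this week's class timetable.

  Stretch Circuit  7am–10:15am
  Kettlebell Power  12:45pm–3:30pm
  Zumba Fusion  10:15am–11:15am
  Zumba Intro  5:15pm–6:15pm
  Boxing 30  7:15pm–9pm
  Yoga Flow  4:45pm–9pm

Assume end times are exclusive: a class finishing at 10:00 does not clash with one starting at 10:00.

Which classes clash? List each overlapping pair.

Boxing 30 & Yoga Flow, Yoga Flow & Zumba Intro

Sorted by start: Stretch Circuit, Zumba Fusion, Kettlebell Power, Yoga Flow, Zumba Intro, Boxing 30.
Zumba Fusion starts exactly when Stretch Circuit ends (back-to-back, no overlap); Stretch Circuit is clear from here.
Kettlebell Power starts after Zumba Fusion ends; Zumba Fusion is clear from here.
Yoga Flow starts after Kettlebell Power ends; Kettlebell Power is clear from here.
Zumba Intro starts before Yoga Flow ends → Yoga Flow and Zumba Intro overlap.
Boxing 30 starts before Yoga Flow ends → Yoga Flow and Boxing 30 overlap.
Boxing 30 starts after Zumba Intro ends.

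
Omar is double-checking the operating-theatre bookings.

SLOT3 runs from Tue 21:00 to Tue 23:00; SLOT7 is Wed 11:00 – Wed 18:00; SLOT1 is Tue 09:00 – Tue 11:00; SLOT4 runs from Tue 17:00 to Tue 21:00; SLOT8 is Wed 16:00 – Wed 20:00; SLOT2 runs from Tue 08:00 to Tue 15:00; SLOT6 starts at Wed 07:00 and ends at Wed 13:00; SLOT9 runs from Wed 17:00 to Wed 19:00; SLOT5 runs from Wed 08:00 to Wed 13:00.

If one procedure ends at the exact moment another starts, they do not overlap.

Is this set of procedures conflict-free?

No

Sorted by start: SLOT2, SLOT1, SLOT4, SLOT3, SLOT6, SLOT5, SLOT7, SLOT8, SLOT9.
SLOT1 starts before SLOT2 ends → SLOT2 and SLOT1 overlap.
That's a conflict, so the schedule is not conflict-free.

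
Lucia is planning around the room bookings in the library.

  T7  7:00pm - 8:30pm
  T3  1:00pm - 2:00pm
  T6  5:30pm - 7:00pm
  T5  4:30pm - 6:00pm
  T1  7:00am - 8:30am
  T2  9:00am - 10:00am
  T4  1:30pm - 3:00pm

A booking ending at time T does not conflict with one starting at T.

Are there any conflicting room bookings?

Sorted by start: T1, T2, T3, T4, T5, T6, T7.
T2 starts after T1 ends, so T1 has no further overlaps.
T3 starts after T2 ends, so T2 has no further overlaps.
T4 starts before T3 ends → T3 and T4 overlap.
That's a conflict, so the schedule is not conflict-free.

Yes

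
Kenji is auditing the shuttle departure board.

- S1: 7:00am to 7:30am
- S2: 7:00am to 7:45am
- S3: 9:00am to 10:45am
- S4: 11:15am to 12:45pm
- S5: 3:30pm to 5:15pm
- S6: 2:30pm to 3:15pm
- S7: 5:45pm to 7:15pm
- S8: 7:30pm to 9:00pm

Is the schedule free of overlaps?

No

Sorted by start: S1, S2, S3, S4, S6, S5, S7, S8.
S2 starts before S1 ends → S1 and S2 overlap.
That's a conflict, so the schedule is not conflict-free.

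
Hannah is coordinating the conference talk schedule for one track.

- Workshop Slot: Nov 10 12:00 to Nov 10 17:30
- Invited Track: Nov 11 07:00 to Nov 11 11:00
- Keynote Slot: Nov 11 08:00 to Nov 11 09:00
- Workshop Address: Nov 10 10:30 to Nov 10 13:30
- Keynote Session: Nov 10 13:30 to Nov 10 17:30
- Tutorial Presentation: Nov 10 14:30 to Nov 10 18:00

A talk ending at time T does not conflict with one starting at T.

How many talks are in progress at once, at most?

Sweep the timeline, counting +1 at each start and −1 at each end (ends before starts at a tie):
Nov 10 10:30 start Workshop Address → 1
Nov 10 12:00 start Workshop Slot → 2
Nov 10 13:30 end Workshop Address → 1
Nov 10 13:30 start Keynote Session → 2
Nov 10 14:30 start Tutorial Presentation → 3
Nov 10 17:30 end Keynote Session → 2
Nov 10 17:30 end Workshop Slot → 1
Nov 10 18:00 end Tutorial Presentation → 0
Nov 11 07:00 start Invited Track → 1
Nov 11 08:00 start Keynote Slot → 2
Nov 11 09:00 end Keynote Slot → 1
Nov 11 11:00 end Invited Track → 0
Peak is 3, at Nov 10 14:30 (Keynote Session, Tutorial Presentation, Workshop Slot).

3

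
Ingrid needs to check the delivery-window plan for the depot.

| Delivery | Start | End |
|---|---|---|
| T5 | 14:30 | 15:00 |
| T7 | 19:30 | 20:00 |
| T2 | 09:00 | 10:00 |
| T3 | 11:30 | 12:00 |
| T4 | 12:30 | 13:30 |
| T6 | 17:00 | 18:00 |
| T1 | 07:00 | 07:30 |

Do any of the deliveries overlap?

No

Two intervals overlap when each starts before the other ends.
Sorted by start: T1, T2, T3, T4, T5, T6, T7.
T2 starts after T1 ends; T1 is clear from here.
T3 starts after T2 ends; T2 is clear from here.
T4 starts after T3 ends; T3 is clear from here.
T5 starts after T4 ends; T4 is clear from here.
T6 starts after T5 ends; T5 is clear from here.
T7 starts after T6 ends.
Every pair is clear; the schedule has no overlaps.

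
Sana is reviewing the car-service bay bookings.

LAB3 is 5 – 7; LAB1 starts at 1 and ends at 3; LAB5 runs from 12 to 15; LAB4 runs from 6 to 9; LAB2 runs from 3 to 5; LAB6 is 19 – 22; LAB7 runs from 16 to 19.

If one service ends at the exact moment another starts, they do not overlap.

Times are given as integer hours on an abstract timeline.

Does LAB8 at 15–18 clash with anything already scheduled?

Yes — it overlaps LAB7

LAB1: ends 3 at or before LAB8 starts 15 → clear.
LAB2: ends 5 at or before LAB8 starts 15 → clear.
LAB3: ends 7 at or before LAB8 starts 15 → clear.
LAB4: ends 9 at or before LAB8 starts 15 → clear.
LAB5: ends 15 at or before LAB8 starts 15 → clear.
LAB7: starts 16 before LAB8 ends 18, and ends 19 after LAB8 starts 15 → overlap.
LAB6: starts 19 at or after LAB8 ends 18 → clear.
LAB8 overlaps LAB7.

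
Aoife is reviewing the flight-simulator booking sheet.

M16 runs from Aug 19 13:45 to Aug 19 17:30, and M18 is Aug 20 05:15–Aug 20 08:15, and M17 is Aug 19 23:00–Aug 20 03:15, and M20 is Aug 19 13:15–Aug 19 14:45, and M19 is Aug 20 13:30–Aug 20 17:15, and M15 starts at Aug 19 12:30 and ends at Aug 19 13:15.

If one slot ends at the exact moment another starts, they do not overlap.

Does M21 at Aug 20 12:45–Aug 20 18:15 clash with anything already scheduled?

M15: ends Aug 19 13:15 at or before M21 starts Aug 20 12:45 → clear.
M20: ends Aug 19 14:45 at or before M21 starts Aug 20 12:45 → clear.
M16: ends Aug 19 17:30 at or before M21 starts Aug 20 12:45 → clear.
M17: ends Aug 20 03:15 at or before M21 starts Aug 20 12:45 → clear.
M18: ends Aug 20 08:15 at or before M21 starts Aug 20 12:45 → clear.
M19: starts Aug 20 13:30 before M21 ends Aug 20 18:15, and ends Aug 20 17:15 after M21 starts Aug 20 12:45 → overlap.
M21 overlaps M19.

Yes — it overlaps M19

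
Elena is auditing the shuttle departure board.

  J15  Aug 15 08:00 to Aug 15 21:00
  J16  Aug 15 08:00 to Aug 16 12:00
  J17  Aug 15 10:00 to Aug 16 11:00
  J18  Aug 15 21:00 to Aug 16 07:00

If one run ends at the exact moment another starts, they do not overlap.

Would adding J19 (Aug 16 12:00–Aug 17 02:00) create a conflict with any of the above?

No — it doesn't clash with anything

J15: ends Aug 15 21:00 at or before J19 starts Aug 16 12:00 → clear.
J16: ends Aug 16 12:00 at or before J19 starts Aug 16 12:00 → clear.
J17: ends Aug 16 11:00 at or before J19 starts Aug 16 12:00 → clear.
J18: ends Aug 16 07:00 at or before J19 starts Aug 16 12:00 → clear.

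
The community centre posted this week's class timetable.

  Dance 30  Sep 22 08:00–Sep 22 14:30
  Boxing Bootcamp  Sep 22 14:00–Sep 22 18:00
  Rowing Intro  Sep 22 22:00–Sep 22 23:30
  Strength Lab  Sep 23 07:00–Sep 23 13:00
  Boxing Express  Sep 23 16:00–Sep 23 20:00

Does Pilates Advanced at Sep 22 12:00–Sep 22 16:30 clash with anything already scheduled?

Yes — it overlaps Boxing Bootcamp, Dance 30

Dance 30: starts Sep 22 08:00 before Pilates Advanced ends Sep 22 16:30, and ends Sep 22 14:30 after Pilates Advanced starts Sep 22 12:00 → overlap.
Boxing Bootcamp: starts Sep 22 14:00 before Pilates Advanced ends Sep 22 16:30, and ends Sep 22 18:00 after Pilates Advanced starts Sep 22 12:00 → overlap.
Rowing Intro: starts Sep 22 22:00 at or after Pilates Advanced ends Sep 22 16:30 → clear.
Strength Lab: starts Sep 23 07:00 at or after Pilates Advanced ends Sep 22 16:30 → clear.
Boxing Express: starts Sep 23 16:00 at or after Pilates Advanced ends Sep 22 16:30 → clear.
Pilates Advanced overlaps Dance 30, Boxing Bootcamp.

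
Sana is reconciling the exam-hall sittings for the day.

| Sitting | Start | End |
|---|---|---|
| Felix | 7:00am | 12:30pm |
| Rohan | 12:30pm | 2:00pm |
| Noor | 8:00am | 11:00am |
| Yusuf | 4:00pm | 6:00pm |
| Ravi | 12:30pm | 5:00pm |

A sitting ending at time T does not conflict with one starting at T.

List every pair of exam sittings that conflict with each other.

Felix & Noor, Ravi & Rohan, Ravi & Yusuf

Sorted by start: Felix, Noor, Rohan, Ravi, Yusuf.
Noor starts before Felix ends → Felix and Noor overlap.
Rohan starts exactly when Felix ends (back-to-back, no overlap) — done with Felix.
Rohan starts after Noor ends — done with Noor.
Ravi starts before Rohan ends → Rohan and Ravi overlap.
Yusuf starts after Rohan ends.
Yusuf starts before Ravi ends → Ravi and Yusuf overlap.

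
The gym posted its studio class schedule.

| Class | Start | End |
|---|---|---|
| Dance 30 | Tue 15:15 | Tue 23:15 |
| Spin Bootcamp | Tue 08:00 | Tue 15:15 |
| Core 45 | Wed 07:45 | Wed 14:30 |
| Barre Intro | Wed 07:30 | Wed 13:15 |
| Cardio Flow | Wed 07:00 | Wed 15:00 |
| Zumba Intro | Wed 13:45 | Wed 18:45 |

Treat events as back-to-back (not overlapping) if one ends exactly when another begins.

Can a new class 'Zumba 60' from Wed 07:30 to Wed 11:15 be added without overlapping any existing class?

No — it overlaps Barre Intro, Cardio Flow, Core 45

Spin Bootcamp: ends Tue 15:15 at or before Zumba 60 starts Wed 07:30 → clear.
Dance 30: ends Tue 23:15 at or before Zumba 60 starts Wed 07:30 → clear.
Cardio Flow: starts Wed 07:00 before Zumba 60 ends Wed 11:15, and ends Wed 15:00 after Zumba 60 starts Wed 07:30 → overlap.
Barre Intro: starts Wed 07:30 before Zumba 60 ends Wed 11:15, and ends Wed 13:15 after Zumba 60 starts Wed 07:30 → overlap.
Core 45: starts Wed 07:45 before Zumba 60 ends Wed 11:15, and ends Wed 14:30 after Zumba 60 starts Wed 07:30 → overlap.
Zumba Intro: starts Wed 13:45 at or after Zumba 60 ends Wed 11:15 → clear.
Zumba 60 overlaps Core 45, Barre Intro, Cardio Flow.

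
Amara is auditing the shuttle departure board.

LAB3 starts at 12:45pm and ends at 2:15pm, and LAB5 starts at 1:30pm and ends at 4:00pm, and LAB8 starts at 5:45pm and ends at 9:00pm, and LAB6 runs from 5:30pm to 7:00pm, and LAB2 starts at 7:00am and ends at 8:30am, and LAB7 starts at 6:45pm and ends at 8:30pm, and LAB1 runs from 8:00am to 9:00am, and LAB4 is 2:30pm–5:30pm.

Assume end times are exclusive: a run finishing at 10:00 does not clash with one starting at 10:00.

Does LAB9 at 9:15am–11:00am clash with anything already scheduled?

No — it doesn't clash with anything

LAB2: ends 8:30am at or before LAB9 starts 9:15am → clear.
LAB1: ends 9:00am at or before LAB9 starts 9:15am → clear.
LAB3: starts 12:45pm at or after LAB9 ends 11:00am → clear.
LAB5: starts 1:30pm at or after LAB9 ends 11:00am → clear.
LAB4: starts 2:30pm at or after LAB9 ends 11:00am → clear.
LAB6: starts 5:30pm at or after LAB9 ends 11:00am → clear.
LAB8: starts 5:45pm at or after LAB9 ends 11:00am → clear.
LAB7: starts 6:45pm at or after LAB9 ends 11:00am → clear.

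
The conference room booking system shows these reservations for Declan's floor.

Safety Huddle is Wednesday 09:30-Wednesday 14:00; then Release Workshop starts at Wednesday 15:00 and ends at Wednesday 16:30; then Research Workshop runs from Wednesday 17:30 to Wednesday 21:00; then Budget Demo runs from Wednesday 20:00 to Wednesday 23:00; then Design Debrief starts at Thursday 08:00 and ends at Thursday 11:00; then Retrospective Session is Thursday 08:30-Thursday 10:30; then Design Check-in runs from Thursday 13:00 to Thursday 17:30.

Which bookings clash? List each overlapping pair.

Budget Demo & Research Workshop, Design Debrief & Retrospective Session

Check each pair: they overlap iff neither finishes before the other starts.
Sorted by start: Safety Huddle, Release Workshop, Research Workshop, Budget Demo, Design Debrief, Retrospective Session, Design Check-in.
Release Workshop starts after Safety Huddle ends, so Safety Huddle has no further overlaps.
Research Workshop starts after Release Workshop ends, so Release Workshop has no further overlaps.
Budget Demo starts before Research Workshop ends → Research Workshop and Budget Demo overlap.
Design Debrief starts after Research Workshop ends, so Research Workshop has no further overlaps.
Design Debrief starts after Budget Demo ends, so Budget Demo has no further overlaps.
Retrospective Session starts before Design Debrief ends → Design Debrief and Retrospective Session overlap.
Design Check-in starts after Design Debrief ends.
Design Check-in starts after Retrospective Session ends.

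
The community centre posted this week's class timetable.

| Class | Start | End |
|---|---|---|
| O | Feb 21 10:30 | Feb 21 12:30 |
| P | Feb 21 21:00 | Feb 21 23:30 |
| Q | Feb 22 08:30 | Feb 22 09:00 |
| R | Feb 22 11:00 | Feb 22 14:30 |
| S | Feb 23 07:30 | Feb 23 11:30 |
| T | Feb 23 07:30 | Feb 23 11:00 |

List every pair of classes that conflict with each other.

S & T

Sorted by start: O, P, Q, R, S, T.
P starts after O ends — done with O.
Q starts after P ends — done with P.
R starts after Q ends — done with Q.
S starts after R ends — done with R.
T starts before S ends → S and T overlap.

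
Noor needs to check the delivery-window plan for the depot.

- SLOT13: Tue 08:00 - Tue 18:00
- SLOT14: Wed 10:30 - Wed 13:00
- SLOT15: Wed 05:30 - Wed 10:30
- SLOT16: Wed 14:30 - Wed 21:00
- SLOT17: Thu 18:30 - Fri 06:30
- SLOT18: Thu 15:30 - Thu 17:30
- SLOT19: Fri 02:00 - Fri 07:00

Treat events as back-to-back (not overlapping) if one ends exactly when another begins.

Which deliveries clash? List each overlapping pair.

Sorted by start: SLOT13, SLOT15, SLOT14, SLOT16, SLOT18, SLOT17, SLOT19.
SLOT15 starts after SLOT13 ends, so nothing later overlaps SLOT13 either.
SLOT14 starts exactly when SLOT15 ends (back-to-back, no overlap), so nothing later overlaps SLOT15 either.
SLOT16 starts after SLOT14 ends, so nothing later overlaps SLOT14 either.
SLOT18 starts after SLOT16 ends, so nothing later overlaps SLOT16 either.
SLOT17 starts after SLOT18 ends, so nothing later overlaps SLOT18 either.
SLOT19 starts before SLOT17 ends → SLOT17 and SLOT19 overlap.

SLOT17 & SLOT19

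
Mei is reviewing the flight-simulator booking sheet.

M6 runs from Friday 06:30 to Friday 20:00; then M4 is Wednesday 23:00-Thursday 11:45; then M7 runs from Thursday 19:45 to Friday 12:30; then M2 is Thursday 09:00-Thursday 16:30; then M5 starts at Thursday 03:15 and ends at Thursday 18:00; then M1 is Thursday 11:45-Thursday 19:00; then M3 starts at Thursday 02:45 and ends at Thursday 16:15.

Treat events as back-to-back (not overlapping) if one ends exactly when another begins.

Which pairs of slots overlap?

Sorted by start: M4, M3, M5, M2, M1, M7, M6.
M3 starts before M4 ends → M4 and M3 overlap.
M5 starts before M4 ends → M4 and M5 overlap.
M2 starts before M4 ends → M4 and M2 overlap.
M1 starts exactly when M4 ends (back-to-back, no overlap), so nothing later overlaps M4 either.
M5 starts before M3 ends → M3 and M5 overlap.
M2 starts before M3 ends → M3 and M2 overlap.
M1 starts before M3 ends → M3 and M1 overlap.
M7 starts after M3 ends, so nothing later overlaps M3 either.
M2 starts before M5 ends → M5 and M2 overlap.
M1 starts before M5 ends → M5 and M1 overlap.
M7 starts after M5 ends, so nothing later overlaps M5 either.
M1 starts before M2 ends → M2 and M1 overlap.
M7 starts after M2 ends, so nothing later overlaps M2 either.
M7 starts after M1 ends, so nothing later overlaps M1 either.
M6 starts before M7 ends → M7 and M6 overlap.

M1 & M2, M1 & M3, M1 & M5, M2 & M3, M2 & M4, M2 & M5, M3 & M4, M3 & M5, M4 & M5, M6 & M7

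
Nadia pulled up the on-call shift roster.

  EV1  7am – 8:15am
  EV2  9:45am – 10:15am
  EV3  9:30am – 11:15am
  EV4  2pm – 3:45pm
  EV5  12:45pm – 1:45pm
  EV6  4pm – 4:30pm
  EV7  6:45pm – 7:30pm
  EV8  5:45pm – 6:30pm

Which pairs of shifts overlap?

EV2 & EV3

Sorted by start: EV1, EV3, EV2, EV5, EV4, EV6, EV8, EV7.
EV3 starts after EV1 ends, so nothing later overlaps EV1 either.
EV2 starts before EV3 ends → EV3 and EV2 overlap.
EV5 starts after EV3 ends, so nothing later overlaps EV3 either.
EV5 starts after EV2 ends, so nothing later overlaps EV2 either.
EV4 starts after EV5 ends, so nothing later overlaps EV5 either.
EV6 starts after EV4 ends, so nothing later overlaps EV4 either.
EV8 starts after EV6 ends, so nothing later overlaps EV6 either.
EV7 starts after EV8 ends.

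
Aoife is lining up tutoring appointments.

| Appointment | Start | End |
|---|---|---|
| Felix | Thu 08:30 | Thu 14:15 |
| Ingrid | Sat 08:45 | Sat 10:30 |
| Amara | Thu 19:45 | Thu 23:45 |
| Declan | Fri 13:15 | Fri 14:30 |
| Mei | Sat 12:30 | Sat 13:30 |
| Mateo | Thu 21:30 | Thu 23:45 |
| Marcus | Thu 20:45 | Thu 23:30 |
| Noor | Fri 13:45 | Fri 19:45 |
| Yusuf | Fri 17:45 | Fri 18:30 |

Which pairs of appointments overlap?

Sorted by start: Felix, Amara, Marcus, Mateo, Declan, Noor, Yusuf, Ingrid, Mei.
Amara starts after Felix ends — done with Felix.
Marcus starts before Amara ends → Amara and Marcus overlap.
Mateo starts before Amara ends → Amara and Mateo overlap.
Declan starts after Amara ends — done with Amara.
Mateo starts before Marcus ends → Marcus and Mateo overlap.
Declan starts after Marcus ends — done with Marcus.
Declan starts after Mateo ends — done with Mateo.
Noor starts before Declan ends → Declan and Noor overlap.
Yusuf starts after Declan ends — done with Declan.
Yusuf starts before Noor ends → Noor and Yusuf overlap.
Ingrid starts after Noor ends — done with Noor.
Ingrid starts after Yusuf ends — done with Yusuf.
Mei starts after Ingrid ends.

Amara & Marcus, Amara & Mateo, Declan & Noor, Marcus & Mateo, Noor & Yusuf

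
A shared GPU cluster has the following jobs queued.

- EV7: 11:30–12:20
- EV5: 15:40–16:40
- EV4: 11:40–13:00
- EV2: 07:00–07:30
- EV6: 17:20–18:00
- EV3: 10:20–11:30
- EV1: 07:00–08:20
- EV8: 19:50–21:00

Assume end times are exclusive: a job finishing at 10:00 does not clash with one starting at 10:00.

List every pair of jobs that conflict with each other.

EV1 & EV2, EV4 & EV7

Sorted by start: EV1, EV2, EV3, EV7, EV4, EV5, EV6, EV8.
EV2 starts before EV1 ends → EV1 and EV2 overlap.
EV3 starts after EV1 ends — done with EV1.
EV3 starts after EV2 ends — done with EV2.
EV7 starts exactly when EV3 ends (back-to-back, no overlap) — done with EV3.
EV4 starts before EV7 ends → EV7 and EV4 overlap.
EV5 starts after EV7 ends — done with EV7.
EV5 starts after EV4 ends — done with EV4.
EV6 starts after EV5 ends — done with EV5.
EV8 starts after EV6 ends.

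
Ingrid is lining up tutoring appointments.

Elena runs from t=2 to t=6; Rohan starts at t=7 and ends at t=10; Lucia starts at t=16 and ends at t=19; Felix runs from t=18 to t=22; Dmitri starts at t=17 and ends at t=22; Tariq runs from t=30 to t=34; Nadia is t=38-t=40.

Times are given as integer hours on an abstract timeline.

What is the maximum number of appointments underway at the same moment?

Sort all start/end points and keep a running count:
t=2 start Elena → 1
t=6 end Elena → 0
t=7 start Rohan → 1
t=10 end Rohan → 0
t=16 start Lucia → 1
t=17 start Dmitri → 2
t=18 start Felix → 3
t=19 end Lucia → 2
t=22 end Dmitri → 1
t=22 end Felix → 0
t=30 start Tariq → 1
t=34 end Tariq → 0
t=38 start Nadia → 1
t=40 end Nadia → 0
Peak is 3, at t=18 (Dmitri, Felix, Lucia).

3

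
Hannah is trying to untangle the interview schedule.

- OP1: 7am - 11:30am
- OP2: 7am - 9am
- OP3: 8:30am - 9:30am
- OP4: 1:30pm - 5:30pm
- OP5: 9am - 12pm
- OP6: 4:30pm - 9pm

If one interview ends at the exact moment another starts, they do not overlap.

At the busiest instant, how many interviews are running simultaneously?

3

Sort all start/end points and keep a running count:
7am start OP1 → 1
7am start OP2 → 2
8:30am start OP3 → 3
9am end OP2 → 2
9am start OP5 → 3
9:30am end OP3 → 2
11:30am end OP1 → 1
12pm end OP5 → 0
1:30pm start OP4 → 1
4:30pm start OP6 → 2
5:30pm end OP4 → 1
9pm end OP6 → 0
Peak is 3, at 8:30am (OP1, OP2, OP3).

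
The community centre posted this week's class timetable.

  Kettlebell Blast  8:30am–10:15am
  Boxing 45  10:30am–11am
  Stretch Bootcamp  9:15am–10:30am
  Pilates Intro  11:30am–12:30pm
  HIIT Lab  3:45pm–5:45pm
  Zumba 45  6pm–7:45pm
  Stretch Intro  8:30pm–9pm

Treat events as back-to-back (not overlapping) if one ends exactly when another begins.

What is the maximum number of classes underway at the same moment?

Walk through starts and ends in time order (an end at T is processed before a start at T):
8:30am start Kettlebell Blast → 1
9:15am start Stretch Bootcamp → 2
10:15am end Kettlebell Blast → 1
10:30am end Stretch Bootcamp → 0
10:30am start Boxing 45 → 1
11am end Boxing 45 → 0
11:30am start Pilates Intro → 1
12:30pm end Pilates Intro → 0
3:45pm start HIIT Lab → 1
5:45pm end HIIT Lab → 0
6pm start Zumba 45 → 1
7:45pm end Zumba 45 → 0
8:30pm start Stretch Intro → 1
9pm end Stretch Intro → 0
Peak is 2, at 9:15am (Kettlebell Blast, Stretch Bootcamp).

2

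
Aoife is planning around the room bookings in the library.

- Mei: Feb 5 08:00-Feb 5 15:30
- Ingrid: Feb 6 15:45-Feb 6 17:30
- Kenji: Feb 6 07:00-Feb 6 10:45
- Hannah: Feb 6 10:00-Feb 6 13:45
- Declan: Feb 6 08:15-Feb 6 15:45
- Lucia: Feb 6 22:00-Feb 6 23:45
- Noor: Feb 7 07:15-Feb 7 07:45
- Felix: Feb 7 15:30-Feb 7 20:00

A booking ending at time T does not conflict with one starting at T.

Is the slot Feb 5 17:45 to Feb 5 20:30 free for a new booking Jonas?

Mei: ends Feb 5 15:30 at or before Jonas starts Feb 5 17:45 → clear.
Kenji: starts Feb 6 07:00 at or after Jonas ends Feb 5 20:30 → clear.
Declan: starts Feb 6 08:15 at or after Jonas ends Feb 5 20:30 → clear.
Hannah: starts Feb 6 10:00 at or after Jonas ends Feb 5 20:30 → clear.
Ingrid: starts Feb 6 15:45 at or after Jonas ends Feb 5 20:30 → clear.
Lucia: starts Feb 6 22:00 at or after Jonas ends Feb 5 20:30 → clear.
Noor: starts Feb 7 07:15 at or after Jonas ends Feb 5 20:30 → clear.
Felix: starts Feb 7 15:30 at or after Jonas ends Feb 5 20:30 → clear.

Yes — the slot is free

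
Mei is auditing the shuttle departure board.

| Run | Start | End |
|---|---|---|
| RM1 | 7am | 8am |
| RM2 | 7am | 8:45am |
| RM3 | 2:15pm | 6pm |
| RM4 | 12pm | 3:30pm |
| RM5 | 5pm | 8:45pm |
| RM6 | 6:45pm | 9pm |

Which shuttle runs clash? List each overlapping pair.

Check each pair: they overlap iff neither finishes before the other starts.
Sorted by start: RM1, RM2, RM4, RM3, RM5, RM6.
RM2 starts before RM1 ends → RM1 and RM2 overlap.
RM4 starts after RM1 ends; RM1 is clear from here.
RM4 starts after RM2 ends; RM2 is clear from here.
RM3 starts before RM4 ends → RM4 and RM3 overlap.
RM5 starts after RM4 ends; RM4 is clear from here.
RM5 starts before RM3 ends → RM3 and RM5 overlap.
RM6 starts after RM3 ends.
RM6 starts before RM5 ends → RM5 and RM6 overlap.

RM1 & RM2, RM3 & RM4, RM3 & RM5, RM5 & RM6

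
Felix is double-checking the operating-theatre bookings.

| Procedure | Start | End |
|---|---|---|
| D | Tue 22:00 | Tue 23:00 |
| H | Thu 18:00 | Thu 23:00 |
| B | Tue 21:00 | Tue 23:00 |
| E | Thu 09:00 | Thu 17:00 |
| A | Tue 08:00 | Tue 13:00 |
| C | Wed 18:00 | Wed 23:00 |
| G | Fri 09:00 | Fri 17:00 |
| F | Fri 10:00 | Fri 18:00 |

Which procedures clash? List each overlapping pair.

Sorted by start: A, B, D, C, E, H, G, F.
B starts after A ends; A is clear from here.
D starts before B ends → B and D overlap.
C starts after B ends; B is clear from here.
C starts after D ends; D is clear from here.
E starts after C ends; C is clear from here.
H starts after E ends; E is clear from here.
G starts after H ends; H is clear from here.
F starts before G ends → G and F overlap.

B & D, F & G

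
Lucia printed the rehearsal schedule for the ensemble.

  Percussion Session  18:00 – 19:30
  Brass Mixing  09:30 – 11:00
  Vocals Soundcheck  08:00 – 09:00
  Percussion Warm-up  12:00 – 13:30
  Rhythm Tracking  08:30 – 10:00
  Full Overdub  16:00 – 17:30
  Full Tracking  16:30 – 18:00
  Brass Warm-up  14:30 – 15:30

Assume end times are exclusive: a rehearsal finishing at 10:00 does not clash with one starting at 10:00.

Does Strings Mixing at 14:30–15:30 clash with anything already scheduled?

Vocals Soundcheck: ends 09:00 at or before Strings Mixing starts 14:30 → clear.
Rhythm Tracking: ends 10:00 at or before Strings Mixing starts 14:30 → clear.
Brass Mixing: ends 11:00 at or before Strings Mixing starts 14:30 → clear.
Percussion Warm-up: ends 13:30 at or before Strings Mixing starts 14:30 → clear.
Brass Warm-up: starts 14:30 before Strings Mixing ends 15:30, and ends 15:30 after Strings Mixing starts 14:30 → overlap.
Full Overdub: starts 16:00 at or after Strings Mixing ends 15:30 → clear.
Full Tracking: starts 16:30 at or after Strings Mixing ends 15:30 → clear.
Percussion Session: starts 18:00 at or after Strings Mixing ends 15:30 → clear.
Strings Mixing overlaps Brass Warm-up.

Yes — it overlaps Brass Warm-up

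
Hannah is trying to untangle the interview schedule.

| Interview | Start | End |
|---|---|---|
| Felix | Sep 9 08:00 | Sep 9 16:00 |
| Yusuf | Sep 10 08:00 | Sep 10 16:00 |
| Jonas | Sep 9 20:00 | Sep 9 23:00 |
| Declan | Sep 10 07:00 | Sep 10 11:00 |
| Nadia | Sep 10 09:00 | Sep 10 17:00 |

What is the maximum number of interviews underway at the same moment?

Walk through starts and ends in time order (an end at T is processed before a start at T):
Sep 9 08:00 start Felix → 1
Sep 9 16:00 end Felix → 0
Sep 9 20:00 start Jonas → 1
Sep 9 23:00 end Jonas → 0
Sep 10 07:00 start Declan → 1
Sep 10 08:00 start Yusuf → 2
Sep 10 09:00 start Nadia → 3
Sep 10 11:00 end Declan → 2
Sep 10 16:00 end Yusuf → 1
Sep 10 17:00 end Nadia → 0
Peak is 3, at Sep 10 09:00 (Declan, Nadia, Yusuf).

3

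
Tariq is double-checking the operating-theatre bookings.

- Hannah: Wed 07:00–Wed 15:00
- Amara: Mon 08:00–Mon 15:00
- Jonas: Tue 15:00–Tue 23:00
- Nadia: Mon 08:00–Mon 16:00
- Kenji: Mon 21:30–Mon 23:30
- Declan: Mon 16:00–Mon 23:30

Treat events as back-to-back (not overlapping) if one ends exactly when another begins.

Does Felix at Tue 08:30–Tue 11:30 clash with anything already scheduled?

No — it doesn't clash with anything

Amara: ends Mon 15:00 at or before Felix starts Tue 08:30 → clear.
Nadia: ends Mon 16:00 at or before Felix starts Tue 08:30 → clear.
Declan: ends Mon 23:30 at or before Felix starts Tue 08:30 → clear.
Kenji: ends Mon 23:30 at or before Felix starts Tue 08:30 → clear.
Jonas: starts Tue 15:00 at or after Felix ends Tue 11:30 → clear.
Hannah: starts Wed 07:00 at or after Felix ends Tue 11:30 → clear.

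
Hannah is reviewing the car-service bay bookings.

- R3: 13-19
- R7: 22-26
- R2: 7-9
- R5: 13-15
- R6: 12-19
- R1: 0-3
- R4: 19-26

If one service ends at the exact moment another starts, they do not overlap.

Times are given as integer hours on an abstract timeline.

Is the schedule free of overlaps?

No

Sorted by start: R1, R2, R6, R3, R5, R4, R7.
R2 starts after R1 ends — done with R1.
R6 starts after R2 ends — done with R2.
R3 starts before R6 ends → R6 and R3 overlap.
That's a conflict, so the schedule is not conflict-free.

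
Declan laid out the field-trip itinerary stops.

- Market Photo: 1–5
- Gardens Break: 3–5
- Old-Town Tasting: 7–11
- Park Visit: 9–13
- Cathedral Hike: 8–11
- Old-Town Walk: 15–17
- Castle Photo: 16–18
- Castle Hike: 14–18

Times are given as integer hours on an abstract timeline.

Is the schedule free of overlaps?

Sorted by start: Market Photo, Gardens Break, Old-Town Tasting, Cathedral Hike, Park Visit, Castle Hike, Old-Town Walk, Castle Photo.
Gardens Break starts before Market Photo ends → Market Photo and Gardens Break overlap.
That's a conflict, so the schedule is not conflict-free.

No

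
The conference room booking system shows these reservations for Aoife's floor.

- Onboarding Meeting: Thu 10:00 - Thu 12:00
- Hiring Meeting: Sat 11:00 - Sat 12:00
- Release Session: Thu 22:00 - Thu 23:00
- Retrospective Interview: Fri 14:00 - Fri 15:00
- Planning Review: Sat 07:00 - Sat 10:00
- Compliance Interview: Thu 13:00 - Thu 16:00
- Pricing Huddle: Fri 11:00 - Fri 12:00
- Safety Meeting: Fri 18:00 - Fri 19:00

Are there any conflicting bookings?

Sorted by start: Onboarding Meeting, Compliance Interview, Release Session, Pricing Huddle, Retrospective Interview, Safety Meeting, Planning Review, Hiring Meeting.
Compliance Interview starts after Onboarding Meeting ends, so Onboarding Meeting has no further overlaps.
Release Session starts after Compliance Interview ends, so Compliance Interview has no further overlaps.
Pricing Huddle starts after Release Session ends, so Release Session has no further overlaps.
Retrospective Interview starts after Pricing Huddle ends, so Pricing Huddle has no further overlaps.
Safety Meeting starts after Retrospective Interview ends, so Retrospective Interview has no further overlaps.
Planning Review starts after Safety Meeting ends, so Safety Meeting has no further overlaps.
Hiring Meeting starts after Planning Review ends.
Every pair is clear; the schedule has no overlaps.

No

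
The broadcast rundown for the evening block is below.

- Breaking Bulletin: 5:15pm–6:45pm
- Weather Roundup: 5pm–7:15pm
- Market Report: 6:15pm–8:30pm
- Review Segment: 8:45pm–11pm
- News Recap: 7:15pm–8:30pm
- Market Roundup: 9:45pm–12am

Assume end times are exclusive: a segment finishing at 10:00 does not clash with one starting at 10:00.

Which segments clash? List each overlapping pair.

Sorted by start: Weather Roundup, Breaking Bulletin, Market Report, News Recap, Review Segment, Market Roundup.
Breaking Bulletin starts before Weather Roundup ends → Weather Roundup and Breaking Bulletin overlap.
Market Report starts before Weather Roundup ends → Weather Roundup and Market Report overlap.
News Recap starts exactly when Weather Roundup ends (back-to-back, no overlap); Weather Roundup is clear from here.
Market Report starts before Breaking Bulletin ends → Breaking Bulletin and Market Report overlap.
News Recap starts after Breaking Bulletin ends; Breaking Bulletin is clear from here.
News Recap starts before Market Report ends → Market Report and News Recap overlap.
Review Segment starts after Market Report ends; Market Report is clear from here.
Review Segment starts after News Recap ends; News Recap is clear from here.
Market Roundup starts before Review Segment ends → Review Segment and Market Roundup overlap.

Breaking Bulletin & Market Report, Breaking Bulletin & Weather Roundup, Market Report & News Recap, Market Report & Weather Roundup, Market Roundup & Review Segment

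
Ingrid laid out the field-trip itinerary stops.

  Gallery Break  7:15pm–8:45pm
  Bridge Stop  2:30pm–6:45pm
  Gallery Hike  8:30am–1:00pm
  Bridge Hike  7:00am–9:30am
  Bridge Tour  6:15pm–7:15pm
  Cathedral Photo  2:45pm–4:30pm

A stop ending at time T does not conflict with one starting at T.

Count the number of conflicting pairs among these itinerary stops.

Sorted by start: Bridge Hike, Gallery Hike, Bridge Stop, Cathedral Photo, Bridge Tour, Gallery Break.
Gallery Hike starts before Bridge Hike ends → Bridge Hike and Gallery Hike overlap.
Bridge Stop starts after Bridge Hike ends, so nothing later overlaps Bridge Hike either.
Bridge Stop starts after Gallery Hike ends, so nothing later overlaps Gallery Hike either.
Cathedral Photo starts before Bridge Stop ends → Bridge Stop and Cathedral Photo overlap.
Bridge Tour starts before Bridge Stop ends → Bridge Stop and Bridge Tour overlap.
Gallery Break starts after Bridge Stop ends.
Bridge Tour starts after Cathedral Photo ends, so nothing later overlaps Cathedral Photo either.
Gallery Break starts exactly when Bridge Tour ends (back-to-back, no overlap).
Overlapping pairs: Bridge Hike & Gallery Hike, Bridge Stop & Bridge Tour, Bridge Stop & Cathedral Photo — 3 in total.

3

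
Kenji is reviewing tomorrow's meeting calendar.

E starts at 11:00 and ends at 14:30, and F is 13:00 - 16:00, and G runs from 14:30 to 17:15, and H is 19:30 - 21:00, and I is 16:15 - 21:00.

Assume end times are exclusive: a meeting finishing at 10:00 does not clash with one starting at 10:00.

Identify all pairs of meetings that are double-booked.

Sorted by start: E, F, G, I, H.
F starts before E ends → E and F overlap.
G starts exactly when E ends (back-to-back, no overlap) — done with E.
G starts before F ends → F and G overlap.
I starts after F ends — done with F.
I starts before G ends → G and I overlap.
H starts after G ends.
H starts before I ends → I and H overlap.

E & F, F & G, G & I, H & I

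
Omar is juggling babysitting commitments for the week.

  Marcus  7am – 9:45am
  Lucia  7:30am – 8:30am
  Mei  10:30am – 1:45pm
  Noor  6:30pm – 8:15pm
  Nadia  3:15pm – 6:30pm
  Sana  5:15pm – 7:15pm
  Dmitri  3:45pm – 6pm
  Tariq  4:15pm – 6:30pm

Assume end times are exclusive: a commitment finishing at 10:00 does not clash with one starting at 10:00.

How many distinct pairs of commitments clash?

8

Sorted by start: Marcus, Lucia, Mei, Nadia, Dmitri, Tariq, Sana, Noor.
Lucia starts before Marcus ends → Marcus and Lucia overlap.
Mei starts after Marcus ends — done with Marcus.
Mei starts after Lucia ends — done with Lucia.
Nadia starts after Mei ends — done with Mei.
Dmitri starts before Nadia ends → Nadia and Dmitri overlap.
Tariq starts before Nadia ends → Nadia and Tariq overlap.
Sana starts before Nadia ends → Nadia and Sana overlap.
Noor starts exactly when Nadia ends (back-to-back, no overlap).
Tariq starts before Dmitri ends → Dmitri and Tariq overlap.
Sana starts before Dmitri ends → Dmitri and Sana overlap.
Noor starts after Dmitri ends.
Sana starts before Tariq ends → Tariq and Sana overlap.
Noor starts exactly when Tariq ends (back-to-back, no overlap).
Noor starts before Sana ends → Sana and Noor overlap.
Overlapping pairs: Dmitri & Nadia, Dmitri & Sana, Dmitri & Tariq, Lucia & Marcus, Nadia & Sana, Nadia & Tariq, Noor & Sana, Sana & Tariq — 8 in total.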